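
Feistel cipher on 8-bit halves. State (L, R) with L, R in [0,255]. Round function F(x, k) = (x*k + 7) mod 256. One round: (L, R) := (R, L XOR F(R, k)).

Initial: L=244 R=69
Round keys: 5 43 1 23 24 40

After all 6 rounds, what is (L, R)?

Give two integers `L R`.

Round 1 (k=5): L=69 R=148
Round 2 (k=43): L=148 R=166
Round 3 (k=1): L=166 R=57
Round 4 (k=23): L=57 R=128
Round 5 (k=24): L=128 R=62
Round 6 (k=40): L=62 R=55

Answer: 62 55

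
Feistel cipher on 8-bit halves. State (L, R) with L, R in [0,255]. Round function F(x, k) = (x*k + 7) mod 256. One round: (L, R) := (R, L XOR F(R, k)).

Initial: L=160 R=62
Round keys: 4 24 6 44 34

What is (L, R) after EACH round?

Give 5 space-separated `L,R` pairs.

Round 1 (k=4): L=62 R=95
Round 2 (k=24): L=95 R=209
Round 3 (k=6): L=209 R=178
Round 4 (k=44): L=178 R=78
Round 5 (k=34): L=78 R=209

Answer: 62,95 95,209 209,178 178,78 78,209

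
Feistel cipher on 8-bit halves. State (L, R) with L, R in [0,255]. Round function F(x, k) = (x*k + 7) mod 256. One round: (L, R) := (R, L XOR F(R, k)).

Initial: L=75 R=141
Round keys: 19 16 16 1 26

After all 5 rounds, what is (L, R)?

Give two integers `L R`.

Round 1 (k=19): L=141 R=53
Round 2 (k=16): L=53 R=218
Round 3 (k=16): L=218 R=146
Round 4 (k=1): L=146 R=67
Round 5 (k=26): L=67 R=71

Answer: 67 71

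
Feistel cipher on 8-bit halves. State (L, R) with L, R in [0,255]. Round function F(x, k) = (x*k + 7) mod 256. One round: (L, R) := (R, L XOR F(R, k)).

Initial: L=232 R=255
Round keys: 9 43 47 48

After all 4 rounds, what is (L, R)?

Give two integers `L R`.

Round 1 (k=9): L=255 R=22
Round 2 (k=43): L=22 R=70
Round 3 (k=47): L=70 R=247
Round 4 (k=48): L=247 R=17

Answer: 247 17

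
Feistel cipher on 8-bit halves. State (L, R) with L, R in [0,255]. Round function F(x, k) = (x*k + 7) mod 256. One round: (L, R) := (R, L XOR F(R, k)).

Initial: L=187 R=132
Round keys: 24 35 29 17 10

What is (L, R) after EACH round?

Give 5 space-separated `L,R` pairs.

Answer: 132,220 220,159 159,214 214,162 162,141

Derivation:
Round 1 (k=24): L=132 R=220
Round 2 (k=35): L=220 R=159
Round 3 (k=29): L=159 R=214
Round 4 (k=17): L=214 R=162
Round 5 (k=10): L=162 R=141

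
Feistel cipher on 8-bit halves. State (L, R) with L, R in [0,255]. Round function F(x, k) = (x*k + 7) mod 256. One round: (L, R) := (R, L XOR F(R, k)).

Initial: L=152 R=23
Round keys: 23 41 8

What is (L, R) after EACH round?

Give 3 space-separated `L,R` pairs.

Answer: 23,128 128,144 144,7

Derivation:
Round 1 (k=23): L=23 R=128
Round 2 (k=41): L=128 R=144
Round 3 (k=8): L=144 R=7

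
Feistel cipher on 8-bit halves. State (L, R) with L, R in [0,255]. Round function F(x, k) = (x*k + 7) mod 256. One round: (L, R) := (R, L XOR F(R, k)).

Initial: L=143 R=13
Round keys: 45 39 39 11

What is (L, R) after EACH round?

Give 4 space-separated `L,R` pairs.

Answer: 13,223 223,13 13,221 221,139

Derivation:
Round 1 (k=45): L=13 R=223
Round 2 (k=39): L=223 R=13
Round 3 (k=39): L=13 R=221
Round 4 (k=11): L=221 R=139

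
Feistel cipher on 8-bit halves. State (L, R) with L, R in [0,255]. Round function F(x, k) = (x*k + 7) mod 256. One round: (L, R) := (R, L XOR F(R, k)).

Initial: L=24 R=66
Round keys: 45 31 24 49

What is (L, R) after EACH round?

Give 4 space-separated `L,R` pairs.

Answer: 66,185 185,44 44,158 158,105

Derivation:
Round 1 (k=45): L=66 R=185
Round 2 (k=31): L=185 R=44
Round 3 (k=24): L=44 R=158
Round 4 (k=49): L=158 R=105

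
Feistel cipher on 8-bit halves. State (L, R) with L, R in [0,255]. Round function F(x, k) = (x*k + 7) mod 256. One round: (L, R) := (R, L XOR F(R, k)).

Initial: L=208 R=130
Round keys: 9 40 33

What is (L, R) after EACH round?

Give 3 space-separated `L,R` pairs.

Answer: 130,73 73,237 237,221

Derivation:
Round 1 (k=9): L=130 R=73
Round 2 (k=40): L=73 R=237
Round 3 (k=33): L=237 R=221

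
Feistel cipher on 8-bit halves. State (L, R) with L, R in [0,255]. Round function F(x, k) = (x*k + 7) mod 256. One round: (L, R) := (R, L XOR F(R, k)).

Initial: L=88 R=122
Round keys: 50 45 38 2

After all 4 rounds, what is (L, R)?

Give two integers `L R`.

Answer: 188 11

Derivation:
Round 1 (k=50): L=122 R=131
Round 2 (k=45): L=131 R=116
Round 3 (k=38): L=116 R=188
Round 4 (k=2): L=188 R=11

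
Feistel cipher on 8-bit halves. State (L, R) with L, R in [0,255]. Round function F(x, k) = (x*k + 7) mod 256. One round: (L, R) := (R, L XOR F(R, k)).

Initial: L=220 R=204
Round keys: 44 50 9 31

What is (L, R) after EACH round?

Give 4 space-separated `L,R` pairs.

Answer: 204,203 203,97 97,187 187,205

Derivation:
Round 1 (k=44): L=204 R=203
Round 2 (k=50): L=203 R=97
Round 3 (k=9): L=97 R=187
Round 4 (k=31): L=187 R=205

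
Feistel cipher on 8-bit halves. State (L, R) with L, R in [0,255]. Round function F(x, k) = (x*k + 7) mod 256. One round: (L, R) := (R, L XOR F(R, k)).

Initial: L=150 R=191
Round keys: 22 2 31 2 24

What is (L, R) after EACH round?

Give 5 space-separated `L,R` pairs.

Answer: 191,231 231,106 106,58 58,17 17,165

Derivation:
Round 1 (k=22): L=191 R=231
Round 2 (k=2): L=231 R=106
Round 3 (k=31): L=106 R=58
Round 4 (k=2): L=58 R=17
Round 5 (k=24): L=17 R=165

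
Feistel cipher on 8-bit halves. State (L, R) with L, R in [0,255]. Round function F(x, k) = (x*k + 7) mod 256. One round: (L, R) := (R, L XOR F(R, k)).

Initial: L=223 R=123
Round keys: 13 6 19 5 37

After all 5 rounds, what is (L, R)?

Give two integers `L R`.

Answer: 97 140

Derivation:
Round 1 (k=13): L=123 R=153
Round 2 (k=6): L=153 R=230
Round 3 (k=19): L=230 R=128
Round 4 (k=5): L=128 R=97
Round 5 (k=37): L=97 R=140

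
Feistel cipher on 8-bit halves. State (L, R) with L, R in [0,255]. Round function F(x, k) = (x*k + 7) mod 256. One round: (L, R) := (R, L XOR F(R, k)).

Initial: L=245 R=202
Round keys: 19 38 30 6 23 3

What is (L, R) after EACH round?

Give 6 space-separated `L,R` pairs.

Answer: 202,240 240,109 109,61 61,24 24,18 18,37

Derivation:
Round 1 (k=19): L=202 R=240
Round 2 (k=38): L=240 R=109
Round 3 (k=30): L=109 R=61
Round 4 (k=6): L=61 R=24
Round 5 (k=23): L=24 R=18
Round 6 (k=3): L=18 R=37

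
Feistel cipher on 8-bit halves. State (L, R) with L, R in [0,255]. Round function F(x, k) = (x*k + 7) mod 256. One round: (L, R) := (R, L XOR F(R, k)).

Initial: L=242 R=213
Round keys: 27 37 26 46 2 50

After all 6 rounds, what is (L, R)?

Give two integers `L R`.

Round 1 (k=27): L=213 R=140
Round 2 (k=37): L=140 R=150
Round 3 (k=26): L=150 R=207
Round 4 (k=46): L=207 R=175
Round 5 (k=2): L=175 R=170
Round 6 (k=50): L=170 R=148

Answer: 170 148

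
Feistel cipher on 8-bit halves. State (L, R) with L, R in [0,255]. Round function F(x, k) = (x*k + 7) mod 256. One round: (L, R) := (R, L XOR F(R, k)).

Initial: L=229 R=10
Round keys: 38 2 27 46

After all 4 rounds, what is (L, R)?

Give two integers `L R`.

Answer: 140 246

Derivation:
Round 1 (k=38): L=10 R=102
Round 2 (k=2): L=102 R=217
Round 3 (k=27): L=217 R=140
Round 4 (k=46): L=140 R=246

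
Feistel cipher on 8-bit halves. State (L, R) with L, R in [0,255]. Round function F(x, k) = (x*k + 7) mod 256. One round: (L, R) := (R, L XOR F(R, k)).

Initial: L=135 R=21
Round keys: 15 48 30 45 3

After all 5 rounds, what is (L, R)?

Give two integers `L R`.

Round 1 (k=15): L=21 R=197
Round 2 (k=48): L=197 R=226
Round 3 (k=30): L=226 R=70
Round 4 (k=45): L=70 R=183
Round 5 (k=3): L=183 R=106

Answer: 183 106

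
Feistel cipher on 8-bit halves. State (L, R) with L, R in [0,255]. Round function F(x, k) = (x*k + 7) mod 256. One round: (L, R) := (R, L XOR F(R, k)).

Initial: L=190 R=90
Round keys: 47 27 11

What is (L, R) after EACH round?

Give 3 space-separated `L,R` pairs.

Answer: 90,51 51,50 50,30

Derivation:
Round 1 (k=47): L=90 R=51
Round 2 (k=27): L=51 R=50
Round 3 (k=11): L=50 R=30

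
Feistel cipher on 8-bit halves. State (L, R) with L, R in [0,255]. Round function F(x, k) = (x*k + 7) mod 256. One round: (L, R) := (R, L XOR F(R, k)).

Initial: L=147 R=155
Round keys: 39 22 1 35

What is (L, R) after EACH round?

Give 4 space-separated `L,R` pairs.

Round 1 (k=39): L=155 R=55
Round 2 (k=22): L=55 R=90
Round 3 (k=1): L=90 R=86
Round 4 (k=35): L=86 R=147

Answer: 155,55 55,90 90,86 86,147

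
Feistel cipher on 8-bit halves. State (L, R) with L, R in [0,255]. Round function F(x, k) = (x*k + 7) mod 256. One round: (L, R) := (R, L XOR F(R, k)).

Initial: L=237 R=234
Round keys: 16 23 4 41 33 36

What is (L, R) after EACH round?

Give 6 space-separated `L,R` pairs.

Answer: 234,74 74,71 71,105 105,159 159,239 239,60

Derivation:
Round 1 (k=16): L=234 R=74
Round 2 (k=23): L=74 R=71
Round 3 (k=4): L=71 R=105
Round 4 (k=41): L=105 R=159
Round 5 (k=33): L=159 R=239
Round 6 (k=36): L=239 R=60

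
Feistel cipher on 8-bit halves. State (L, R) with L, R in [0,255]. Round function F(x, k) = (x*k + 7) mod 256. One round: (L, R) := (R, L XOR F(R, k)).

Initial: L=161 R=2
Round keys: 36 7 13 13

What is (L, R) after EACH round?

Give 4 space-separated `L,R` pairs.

Answer: 2,238 238,139 139,248 248,20

Derivation:
Round 1 (k=36): L=2 R=238
Round 2 (k=7): L=238 R=139
Round 3 (k=13): L=139 R=248
Round 4 (k=13): L=248 R=20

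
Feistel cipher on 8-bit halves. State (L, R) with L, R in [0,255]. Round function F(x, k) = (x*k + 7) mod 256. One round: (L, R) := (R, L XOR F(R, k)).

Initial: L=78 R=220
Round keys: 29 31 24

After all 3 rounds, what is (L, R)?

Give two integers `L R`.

Round 1 (k=29): L=220 R=189
Round 2 (k=31): L=189 R=54
Round 3 (k=24): L=54 R=170

Answer: 54 170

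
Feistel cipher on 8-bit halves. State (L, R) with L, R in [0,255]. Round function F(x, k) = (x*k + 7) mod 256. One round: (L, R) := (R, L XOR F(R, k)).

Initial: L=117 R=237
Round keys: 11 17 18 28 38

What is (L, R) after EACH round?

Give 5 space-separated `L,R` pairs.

Round 1 (k=11): L=237 R=67
Round 2 (k=17): L=67 R=151
Round 3 (k=18): L=151 R=230
Round 4 (k=28): L=230 R=184
Round 5 (k=38): L=184 R=177

Answer: 237,67 67,151 151,230 230,184 184,177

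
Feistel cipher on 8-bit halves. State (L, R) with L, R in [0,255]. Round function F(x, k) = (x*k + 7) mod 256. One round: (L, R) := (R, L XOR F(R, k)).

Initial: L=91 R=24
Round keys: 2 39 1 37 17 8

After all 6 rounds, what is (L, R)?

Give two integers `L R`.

Answer: 235 217

Derivation:
Round 1 (k=2): L=24 R=108
Round 2 (k=39): L=108 R=99
Round 3 (k=1): L=99 R=6
Round 4 (k=37): L=6 R=134
Round 5 (k=17): L=134 R=235
Round 6 (k=8): L=235 R=217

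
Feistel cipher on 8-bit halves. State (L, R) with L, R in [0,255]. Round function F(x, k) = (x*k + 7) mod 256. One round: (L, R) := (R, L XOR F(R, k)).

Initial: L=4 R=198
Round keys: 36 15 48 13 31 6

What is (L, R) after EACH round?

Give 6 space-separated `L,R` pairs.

Round 1 (k=36): L=198 R=219
Round 2 (k=15): L=219 R=26
Round 3 (k=48): L=26 R=60
Round 4 (k=13): L=60 R=9
Round 5 (k=31): L=9 R=34
Round 6 (k=6): L=34 R=218

Answer: 198,219 219,26 26,60 60,9 9,34 34,218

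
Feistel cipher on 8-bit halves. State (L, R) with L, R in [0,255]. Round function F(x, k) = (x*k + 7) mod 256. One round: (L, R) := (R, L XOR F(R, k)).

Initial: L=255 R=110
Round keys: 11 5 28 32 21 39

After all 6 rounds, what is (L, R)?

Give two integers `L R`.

Answer: 46 253

Derivation:
Round 1 (k=11): L=110 R=62
Round 2 (k=5): L=62 R=83
Round 3 (k=28): L=83 R=37
Round 4 (k=32): L=37 R=244
Round 5 (k=21): L=244 R=46
Round 6 (k=39): L=46 R=253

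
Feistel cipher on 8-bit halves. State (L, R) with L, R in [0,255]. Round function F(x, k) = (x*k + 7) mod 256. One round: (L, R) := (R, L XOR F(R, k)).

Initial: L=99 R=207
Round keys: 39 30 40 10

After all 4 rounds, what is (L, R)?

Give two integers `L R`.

Round 1 (k=39): L=207 R=243
Round 2 (k=30): L=243 R=78
Round 3 (k=40): L=78 R=196
Round 4 (k=10): L=196 R=225

Answer: 196 225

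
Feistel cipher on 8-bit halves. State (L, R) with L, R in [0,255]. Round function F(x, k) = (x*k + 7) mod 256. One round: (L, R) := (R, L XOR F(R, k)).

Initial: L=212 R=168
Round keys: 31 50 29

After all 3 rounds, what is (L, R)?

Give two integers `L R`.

Round 1 (k=31): L=168 R=139
Round 2 (k=50): L=139 R=133
Round 3 (k=29): L=133 R=147

Answer: 133 147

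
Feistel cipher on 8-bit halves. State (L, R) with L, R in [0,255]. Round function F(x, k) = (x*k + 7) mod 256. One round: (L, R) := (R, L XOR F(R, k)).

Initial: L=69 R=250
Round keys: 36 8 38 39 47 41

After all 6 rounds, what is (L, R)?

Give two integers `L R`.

Answer: 21 201

Derivation:
Round 1 (k=36): L=250 R=106
Round 2 (k=8): L=106 R=173
Round 3 (k=38): L=173 R=223
Round 4 (k=39): L=223 R=173
Round 5 (k=47): L=173 R=21
Round 6 (k=41): L=21 R=201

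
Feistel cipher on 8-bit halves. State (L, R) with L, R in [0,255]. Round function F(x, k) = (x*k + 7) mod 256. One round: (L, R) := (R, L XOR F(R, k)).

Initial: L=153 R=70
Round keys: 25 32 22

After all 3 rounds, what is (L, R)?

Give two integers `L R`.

Round 1 (k=25): L=70 R=68
Round 2 (k=32): L=68 R=193
Round 3 (k=22): L=193 R=217

Answer: 193 217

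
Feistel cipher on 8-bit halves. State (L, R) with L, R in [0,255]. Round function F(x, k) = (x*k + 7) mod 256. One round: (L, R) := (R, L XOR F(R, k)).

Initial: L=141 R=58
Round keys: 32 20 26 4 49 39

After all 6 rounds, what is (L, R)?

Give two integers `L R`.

Round 1 (k=32): L=58 R=202
Round 2 (k=20): L=202 R=245
Round 3 (k=26): L=245 R=35
Round 4 (k=4): L=35 R=102
Round 5 (k=49): L=102 R=174
Round 6 (k=39): L=174 R=239

Answer: 174 239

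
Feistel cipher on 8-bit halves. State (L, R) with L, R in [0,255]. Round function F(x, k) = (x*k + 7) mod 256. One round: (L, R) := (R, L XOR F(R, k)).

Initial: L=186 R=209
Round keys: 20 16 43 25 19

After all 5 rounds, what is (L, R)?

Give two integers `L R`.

Round 1 (k=20): L=209 R=225
Round 2 (k=16): L=225 R=198
Round 3 (k=43): L=198 R=168
Round 4 (k=25): L=168 R=169
Round 5 (k=19): L=169 R=58

Answer: 169 58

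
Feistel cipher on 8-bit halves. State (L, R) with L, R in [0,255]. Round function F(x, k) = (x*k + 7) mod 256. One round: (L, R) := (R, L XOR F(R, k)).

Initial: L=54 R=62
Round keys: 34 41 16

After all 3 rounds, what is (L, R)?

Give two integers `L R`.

Answer: 250 210

Derivation:
Round 1 (k=34): L=62 R=117
Round 2 (k=41): L=117 R=250
Round 3 (k=16): L=250 R=210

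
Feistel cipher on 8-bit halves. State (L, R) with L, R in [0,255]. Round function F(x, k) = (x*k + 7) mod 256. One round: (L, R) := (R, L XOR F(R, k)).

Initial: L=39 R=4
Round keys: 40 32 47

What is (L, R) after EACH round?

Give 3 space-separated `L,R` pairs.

Answer: 4,128 128,3 3,20

Derivation:
Round 1 (k=40): L=4 R=128
Round 2 (k=32): L=128 R=3
Round 3 (k=47): L=3 R=20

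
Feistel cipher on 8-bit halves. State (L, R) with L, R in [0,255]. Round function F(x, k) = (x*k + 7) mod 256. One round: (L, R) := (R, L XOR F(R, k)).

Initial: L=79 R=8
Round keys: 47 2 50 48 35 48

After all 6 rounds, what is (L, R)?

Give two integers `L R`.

Answer: 74 127

Derivation:
Round 1 (k=47): L=8 R=48
Round 2 (k=2): L=48 R=111
Round 3 (k=50): L=111 R=133
Round 4 (k=48): L=133 R=152
Round 5 (k=35): L=152 R=74
Round 6 (k=48): L=74 R=127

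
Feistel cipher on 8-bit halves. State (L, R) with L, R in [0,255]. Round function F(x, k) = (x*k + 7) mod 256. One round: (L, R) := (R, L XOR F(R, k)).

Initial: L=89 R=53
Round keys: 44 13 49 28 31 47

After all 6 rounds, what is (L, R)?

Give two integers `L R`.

Round 1 (k=44): L=53 R=122
Round 2 (k=13): L=122 R=12
Round 3 (k=49): L=12 R=41
Round 4 (k=28): L=41 R=143
Round 5 (k=31): L=143 R=113
Round 6 (k=47): L=113 R=73

Answer: 113 73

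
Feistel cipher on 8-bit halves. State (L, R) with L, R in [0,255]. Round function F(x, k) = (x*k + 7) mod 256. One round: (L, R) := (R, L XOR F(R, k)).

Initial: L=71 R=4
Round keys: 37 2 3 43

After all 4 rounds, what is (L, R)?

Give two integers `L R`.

Round 1 (k=37): L=4 R=220
Round 2 (k=2): L=220 R=187
Round 3 (k=3): L=187 R=228
Round 4 (k=43): L=228 R=232

Answer: 228 232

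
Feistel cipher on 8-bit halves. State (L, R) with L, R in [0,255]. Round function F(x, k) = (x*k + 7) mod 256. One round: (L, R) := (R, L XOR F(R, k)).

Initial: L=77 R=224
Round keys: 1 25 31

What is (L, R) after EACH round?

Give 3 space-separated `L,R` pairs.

Round 1 (k=1): L=224 R=170
Round 2 (k=25): L=170 R=65
Round 3 (k=31): L=65 R=76

Answer: 224,170 170,65 65,76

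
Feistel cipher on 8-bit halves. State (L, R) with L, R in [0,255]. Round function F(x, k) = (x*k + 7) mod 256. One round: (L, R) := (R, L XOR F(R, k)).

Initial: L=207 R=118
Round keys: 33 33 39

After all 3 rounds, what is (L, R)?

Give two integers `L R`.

Round 1 (k=33): L=118 R=242
Round 2 (k=33): L=242 R=79
Round 3 (k=39): L=79 R=226

Answer: 79 226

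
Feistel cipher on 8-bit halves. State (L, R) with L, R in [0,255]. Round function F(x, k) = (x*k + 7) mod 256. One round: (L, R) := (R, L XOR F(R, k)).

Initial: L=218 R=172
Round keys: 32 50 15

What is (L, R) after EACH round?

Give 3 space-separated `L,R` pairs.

Round 1 (k=32): L=172 R=93
Round 2 (k=50): L=93 R=157
Round 3 (k=15): L=157 R=103

Answer: 172,93 93,157 157,103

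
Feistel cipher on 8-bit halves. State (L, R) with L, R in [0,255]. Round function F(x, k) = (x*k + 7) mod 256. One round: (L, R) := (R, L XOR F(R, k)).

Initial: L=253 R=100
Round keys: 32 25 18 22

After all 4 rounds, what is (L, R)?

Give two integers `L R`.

Answer: 251 12

Derivation:
Round 1 (k=32): L=100 R=122
Round 2 (k=25): L=122 R=149
Round 3 (k=18): L=149 R=251
Round 4 (k=22): L=251 R=12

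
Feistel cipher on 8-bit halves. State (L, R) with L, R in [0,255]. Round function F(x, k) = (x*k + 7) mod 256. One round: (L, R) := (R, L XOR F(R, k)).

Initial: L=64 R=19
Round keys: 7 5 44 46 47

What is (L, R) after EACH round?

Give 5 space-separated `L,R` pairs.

Round 1 (k=7): L=19 R=204
Round 2 (k=5): L=204 R=16
Round 3 (k=44): L=16 R=11
Round 4 (k=46): L=11 R=17
Round 5 (k=47): L=17 R=45

Answer: 19,204 204,16 16,11 11,17 17,45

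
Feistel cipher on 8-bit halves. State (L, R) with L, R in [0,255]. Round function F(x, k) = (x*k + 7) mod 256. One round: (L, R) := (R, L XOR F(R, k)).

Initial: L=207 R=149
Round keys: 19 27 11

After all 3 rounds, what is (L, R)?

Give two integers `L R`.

Round 1 (k=19): L=149 R=217
Round 2 (k=27): L=217 R=127
Round 3 (k=11): L=127 R=165

Answer: 127 165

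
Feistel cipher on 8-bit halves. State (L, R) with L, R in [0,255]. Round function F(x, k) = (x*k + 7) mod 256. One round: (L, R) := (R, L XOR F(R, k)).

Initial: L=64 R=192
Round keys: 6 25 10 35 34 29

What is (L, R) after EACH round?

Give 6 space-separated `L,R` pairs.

Round 1 (k=6): L=192 R=199
Round 2 (k=25): L=199 R=182
Round 3 (k=10): L=182 R=228
Round 4 (k=35): L=228 R=133
Round 5 (k=34): L=133 R=85
Round 6 (k=29): L=85 R=45

Answer: 192,199 199,182 182,228 228,133 133,85 85,45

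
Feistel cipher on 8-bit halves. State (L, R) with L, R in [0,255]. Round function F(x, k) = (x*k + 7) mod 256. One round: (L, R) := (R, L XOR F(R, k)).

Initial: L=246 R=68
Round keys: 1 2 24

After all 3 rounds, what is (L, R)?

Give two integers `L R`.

Round 1 (k=1): L=68 R=189
Round 2 (k=2): L=189 R=197
Round 3 (k=24): L=197 R=194

Answer: 197 194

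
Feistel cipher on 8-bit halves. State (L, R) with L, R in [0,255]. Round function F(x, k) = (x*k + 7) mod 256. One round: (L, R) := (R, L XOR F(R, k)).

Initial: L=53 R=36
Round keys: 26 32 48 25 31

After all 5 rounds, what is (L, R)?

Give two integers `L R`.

Round 1 (k=26): L=36 R=154
Round 2 (k=32): L=154 R=99
Round 3 (k=48): L=99 R=13
Round 4 (k=25): L=13 R=47
Round 5 (k=31): L=47 R=181

Answer: 47 181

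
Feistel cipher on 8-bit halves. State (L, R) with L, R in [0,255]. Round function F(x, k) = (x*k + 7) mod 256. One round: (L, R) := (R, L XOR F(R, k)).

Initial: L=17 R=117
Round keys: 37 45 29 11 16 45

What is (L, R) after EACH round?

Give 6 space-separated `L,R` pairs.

Round 1 (k=37): L=117 R=225
Round 2 (k=45): L=225 R=225
Round 3 (k=29): L=225 R=101
Round 4 (k=11): L=101 R=191
Round 5 (k=16): L=191 R=146
Round 6 (k=45): L=146 R=14

Answer: 117,225 225,225 225,101 101,191 191,146 146,14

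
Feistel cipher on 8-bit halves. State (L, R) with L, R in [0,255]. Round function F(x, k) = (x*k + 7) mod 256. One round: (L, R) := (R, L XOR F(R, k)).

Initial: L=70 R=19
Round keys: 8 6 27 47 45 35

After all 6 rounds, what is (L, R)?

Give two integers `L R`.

Answer: 140 10

Derivation:
Round 1 (k=8): L=19 R=217
Round 2 (k=6): L=217 R=14
Round 3 (k=27): L=14 R=88
Round 4 (k=47): L=88 R=33
Round 5 (k=45): L=33 R=140
Round 6 (k=35): L=140 R=10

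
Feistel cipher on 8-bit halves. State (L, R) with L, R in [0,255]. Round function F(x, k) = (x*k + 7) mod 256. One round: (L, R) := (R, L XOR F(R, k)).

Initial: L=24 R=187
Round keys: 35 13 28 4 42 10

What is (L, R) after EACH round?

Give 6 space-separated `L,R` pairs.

Round 1 (k=35): L=187 R=128
Round 2 (k=13): L=128 R=60
Round 3 (k=28): L=60 R=23
Round 4 (k=4): L=23 R=95
Round 5 (k=42): L=95 R=138
Round 6 (k=10): L=138 R=52

Answer: 187,128 128,60 60,23 23,95 95,138 138,52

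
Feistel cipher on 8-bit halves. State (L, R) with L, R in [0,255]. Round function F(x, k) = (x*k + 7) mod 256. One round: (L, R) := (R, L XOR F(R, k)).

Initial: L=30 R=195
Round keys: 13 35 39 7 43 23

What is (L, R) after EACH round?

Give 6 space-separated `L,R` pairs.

Answer: 195,240 240,20 20,227 227,40 40,92 92,99

Derivation:
Round 1 (k=13): L=195 R=240
Round 2 (k=35): L=240 R=20
Round 3 (k=39): L=20 R=227
Round 4 (k=7): L=227 R=40
Round 5 (k=43): L=40 R=92
Round 6 (k=23): L=92 R=99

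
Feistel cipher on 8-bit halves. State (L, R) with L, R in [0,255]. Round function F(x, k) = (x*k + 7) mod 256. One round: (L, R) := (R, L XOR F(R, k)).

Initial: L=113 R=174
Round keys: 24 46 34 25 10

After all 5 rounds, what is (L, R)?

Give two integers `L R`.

Round 1 (k=24): L=174 R=38
Round 2 (k=46): L=38 R=117
Round 3 (k=34): L=117 R=183
Round 4 (k=25): L=183 R=147
Round 5 (k=10): L=147 R=114

Answer: 147 114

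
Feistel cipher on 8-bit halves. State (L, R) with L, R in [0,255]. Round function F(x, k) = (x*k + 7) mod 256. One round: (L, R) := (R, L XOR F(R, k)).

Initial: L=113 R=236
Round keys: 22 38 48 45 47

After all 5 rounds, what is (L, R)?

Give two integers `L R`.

Round 1 (k=22): L=236 R=62
Round 2 (k=38): L=62 R=215
Round 3 (k=48): L=215 R=105
Round 4 (k=45): L=105 R=171
Round 5 (k=47): L=171 R=5

Answer: 171 5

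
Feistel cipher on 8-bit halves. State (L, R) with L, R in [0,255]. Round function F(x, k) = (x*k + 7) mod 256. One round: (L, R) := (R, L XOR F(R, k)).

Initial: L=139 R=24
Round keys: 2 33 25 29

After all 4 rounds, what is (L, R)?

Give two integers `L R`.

Round 1 (k=2): L=24 R=188
Round 2 (k=33): L=188 R=91
Round 3 (k=25): L=91 R=86
Round 4 (k=29): L=86 R=158

Answer: 86 158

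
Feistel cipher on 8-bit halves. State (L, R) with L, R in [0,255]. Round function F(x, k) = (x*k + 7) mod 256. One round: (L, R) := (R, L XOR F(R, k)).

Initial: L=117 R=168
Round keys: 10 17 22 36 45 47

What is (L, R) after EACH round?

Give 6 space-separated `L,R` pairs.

Round 1 (k=10): L=168 R=226
Round 2 (k=17): L=226 R=161
Round 3 (k=22): L=161 R=63
Round 4 (k=36): L=63 R=66
Round 5 (k=45): L=66 R=158
Round 6 (k=47): L=158 R=75

Answer: 168,226 226,161 161,63 63,66 66,158 158,75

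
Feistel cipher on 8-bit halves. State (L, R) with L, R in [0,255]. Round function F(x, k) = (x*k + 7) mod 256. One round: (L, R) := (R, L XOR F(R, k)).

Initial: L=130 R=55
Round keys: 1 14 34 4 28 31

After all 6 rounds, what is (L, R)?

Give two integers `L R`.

Round 1 (k=1): L=55 R=188
Round 2 (k=14): L=188 R=120
Round 3 (k=34): L=120 R=75
Round 4 (k=4): L=75 R=75
Round 5 (k=28): L=75 R=112
Round 6 (k=31): L=112 R=220

Answer: 112 220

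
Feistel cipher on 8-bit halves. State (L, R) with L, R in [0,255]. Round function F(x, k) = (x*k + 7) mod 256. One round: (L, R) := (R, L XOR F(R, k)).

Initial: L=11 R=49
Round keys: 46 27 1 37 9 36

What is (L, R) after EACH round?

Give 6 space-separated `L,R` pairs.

Round 1 (k=46): L=49 R=222
Round 2 (k=27): L=222 R=64
Round 3 (k=1): L=64 R=153
Round 4 (k=37): L=153 R=100
Round 5 (k=9): L=100 R=18
Round 6 (k=36): L=18 R=235

Answer: 49,222 222,64 64,153 153,100 100,18 18,235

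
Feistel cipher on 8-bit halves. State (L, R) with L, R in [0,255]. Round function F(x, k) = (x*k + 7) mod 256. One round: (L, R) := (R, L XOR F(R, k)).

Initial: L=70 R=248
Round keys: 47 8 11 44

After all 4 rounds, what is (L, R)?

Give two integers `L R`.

Answer: 45 116

Derivation:
Round 1 (k=47): L=248 R=201
Round 2 (k=8): L=201 R=183
Round 3 (k=11): L=183 R=45
Round 4 (k=44): L=45 R=116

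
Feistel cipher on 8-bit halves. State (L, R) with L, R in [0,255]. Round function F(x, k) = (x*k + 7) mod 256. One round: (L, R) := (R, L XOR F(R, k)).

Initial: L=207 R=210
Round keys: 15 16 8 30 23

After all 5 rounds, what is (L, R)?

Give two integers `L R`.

Round 1 (k=15): L=210 R=154
Round 2 (k=16): L=154 R=117
Round 3 (k=8): L=117 R=53
Round 4 (k=30): L=53 R=72
Round 5 (k=23): L=72 R=74

Answer: 72 74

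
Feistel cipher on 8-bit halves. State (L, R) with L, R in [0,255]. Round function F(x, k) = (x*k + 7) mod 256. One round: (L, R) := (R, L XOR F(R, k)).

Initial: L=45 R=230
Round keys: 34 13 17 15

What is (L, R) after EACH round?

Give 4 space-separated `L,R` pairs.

Round 1 (k=34): L=230 R=190
Round 2 (k=13): L=190 R=75
Round 3 (k=17): L=75 R=188
Round 4 (k=15): L=188 R=64

Answer: 230,190 190,75 75,188 188,64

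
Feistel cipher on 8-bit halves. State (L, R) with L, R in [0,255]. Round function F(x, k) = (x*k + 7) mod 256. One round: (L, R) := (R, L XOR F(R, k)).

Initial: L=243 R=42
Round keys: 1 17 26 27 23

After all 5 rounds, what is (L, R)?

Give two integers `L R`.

Round 1 (k=1): L=42 R=194
Round 2 (k=17): L=194 R=195
Round 3 (k=26): L=195 R=23
Round 4 (k=27): L=23 R=183
Round 5 (k=23): L=183 R=111

Answer: 183 111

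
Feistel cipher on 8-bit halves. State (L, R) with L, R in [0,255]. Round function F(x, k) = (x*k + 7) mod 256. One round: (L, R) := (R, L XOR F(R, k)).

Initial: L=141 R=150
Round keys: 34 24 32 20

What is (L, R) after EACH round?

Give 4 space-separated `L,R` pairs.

Answer: 150,126 126,65 65,89 89,186

Derivation:
Round 1 (k=34): L=150 R=126
Round 2 (k=24): L=126 R=65
Round 3 (k=32): L=65 R=89
Round 4 (k=20): L=89 R=186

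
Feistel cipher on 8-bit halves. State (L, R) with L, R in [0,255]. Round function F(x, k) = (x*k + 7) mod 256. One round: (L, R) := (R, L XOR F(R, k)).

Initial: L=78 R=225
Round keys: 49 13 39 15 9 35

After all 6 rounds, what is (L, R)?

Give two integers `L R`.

Answer: 232 217

Derivation:
Round 1 (k=49): L=225 R=86
Round 2 (k=13): L=86 R=132
Round 3 (k=39): L=132 R=117
Round 4 (k=15): L=117 R=102
Round 5 (k=9): L=102 R=232
Round 6 (k=35): L=232 R=217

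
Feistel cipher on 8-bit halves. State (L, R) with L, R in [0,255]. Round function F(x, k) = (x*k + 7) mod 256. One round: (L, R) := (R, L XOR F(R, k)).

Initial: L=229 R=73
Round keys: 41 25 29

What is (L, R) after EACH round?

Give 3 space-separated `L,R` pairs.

Answer: 73,93 93,85 85,245

Derivation:
Round 1 (k=41): L=73 R=93
Round 2 (k=25): L=93 R=85
Round 3 (k=29): L=85 R=245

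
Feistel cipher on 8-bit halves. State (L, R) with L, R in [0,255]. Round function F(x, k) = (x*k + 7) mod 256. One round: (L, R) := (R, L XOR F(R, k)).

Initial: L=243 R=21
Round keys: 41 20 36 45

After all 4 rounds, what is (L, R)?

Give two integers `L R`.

Answer: 72 105

Derivation:
Round 1 (k=41): L=21 R=151
Round 2 (k=20): L=151 R=198
Round 3 (k=36): L=198 R=72
Round 4 (k=45): L=72 R=105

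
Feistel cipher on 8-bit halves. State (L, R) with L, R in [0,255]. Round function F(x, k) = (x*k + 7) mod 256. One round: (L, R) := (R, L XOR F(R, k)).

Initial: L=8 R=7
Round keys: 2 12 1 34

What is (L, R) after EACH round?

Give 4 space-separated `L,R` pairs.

Round 1 (k=2): L=7 R=29
Round 2 (k=12): L=29 R=100
Round 3 (k=1): L=100 R=118
Round 4 (k=34): L=118 R=215

Answer: 7,29 29,100 100,118 118,215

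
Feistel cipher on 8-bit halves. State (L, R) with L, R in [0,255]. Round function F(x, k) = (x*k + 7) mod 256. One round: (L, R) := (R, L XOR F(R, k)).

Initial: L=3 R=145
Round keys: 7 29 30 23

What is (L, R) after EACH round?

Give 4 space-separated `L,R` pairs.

Round 1 (k=7): L=145 R=253
Round 2 (k=29): L=253 R=33
Round 3 (k=30): L=33 R=24
Round 4 (k=23): L=24 R=14

Answer: 145,253 253,33 33,24 24,14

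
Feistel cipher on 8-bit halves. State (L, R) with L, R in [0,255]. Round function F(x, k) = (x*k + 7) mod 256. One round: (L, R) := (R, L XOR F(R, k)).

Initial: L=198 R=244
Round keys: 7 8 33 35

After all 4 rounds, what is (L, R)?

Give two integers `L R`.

Answer: 183 87

Derivation:
Round 1 (k=7): L=244 R=117
Round 2 (k=8): L=117 R=91
Round 3 (k=33): L=91 R=183
Round 4 (k=35): L=183 R=87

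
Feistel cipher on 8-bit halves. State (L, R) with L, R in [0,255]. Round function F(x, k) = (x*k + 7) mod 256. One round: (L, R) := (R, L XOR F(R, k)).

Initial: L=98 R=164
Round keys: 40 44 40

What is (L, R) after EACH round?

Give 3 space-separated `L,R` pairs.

Round 1 (k=40): L=164 R=197
Round 2 (k=44): L=197 R=71
Round 3 (k=40): L=71 R=218

Answer: 164,197 197,71 71,218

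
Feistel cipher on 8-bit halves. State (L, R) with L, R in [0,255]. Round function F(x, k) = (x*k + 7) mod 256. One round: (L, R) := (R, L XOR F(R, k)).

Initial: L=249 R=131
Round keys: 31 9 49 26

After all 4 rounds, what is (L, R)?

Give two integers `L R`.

Round 1 (k=31): L=131 R=29
Round 2 (k=9): L=29 R=143
Round 3 (k=49): L=143 R=123
Round 4 (k=26): L=123 R=10

Answer: 123 10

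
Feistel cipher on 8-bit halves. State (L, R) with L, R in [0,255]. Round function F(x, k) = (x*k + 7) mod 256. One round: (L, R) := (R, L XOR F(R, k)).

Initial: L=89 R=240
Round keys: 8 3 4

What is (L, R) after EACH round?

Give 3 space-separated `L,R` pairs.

Answer: 240,222 222,81 81,149

Derivation:
Round 1 (k=8): L=240 R=222
Round 2 (k=3): L=222 R=81
Round 3 (k=4): L=81 R=149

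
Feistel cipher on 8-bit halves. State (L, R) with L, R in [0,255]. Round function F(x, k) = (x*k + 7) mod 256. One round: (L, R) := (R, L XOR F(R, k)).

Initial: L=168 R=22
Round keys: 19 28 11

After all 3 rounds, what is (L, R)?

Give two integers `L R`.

Round 1 (k=19): L=22 R=1
Round 2 (k=28): L=1 R=53
Round 3 (k=11): L=53 R=79

Answer: 53 79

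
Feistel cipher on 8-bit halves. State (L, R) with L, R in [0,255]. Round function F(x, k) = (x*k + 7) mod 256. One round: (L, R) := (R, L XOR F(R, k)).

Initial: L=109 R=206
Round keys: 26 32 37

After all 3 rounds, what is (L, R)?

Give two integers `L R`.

Answer: 9 202

Derivation:
Round 1 (k=26): L=206 R=158
Round 2 (k=32): L=158 R=9
Round 3 (k=37): L=9 R=202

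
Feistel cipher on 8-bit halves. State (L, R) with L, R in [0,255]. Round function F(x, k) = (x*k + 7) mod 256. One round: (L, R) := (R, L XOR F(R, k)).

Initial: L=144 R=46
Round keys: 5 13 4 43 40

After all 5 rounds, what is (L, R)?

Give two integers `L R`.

Answer: 83 189

Derivation:
Round 1 (k=5): L=46 R=125
Round 2 (k=13): L=125 R=78
Round 3 (k=4): L=78 R=66
Round 4 (k=43): L=66 R=83
Round 5 (k=40): L=83 R=189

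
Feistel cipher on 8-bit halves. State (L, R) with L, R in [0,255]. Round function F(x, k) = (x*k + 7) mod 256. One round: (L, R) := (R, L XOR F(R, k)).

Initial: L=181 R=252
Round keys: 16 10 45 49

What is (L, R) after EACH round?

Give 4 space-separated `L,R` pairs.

Answer: 252,114 114,135 135,176 176,48

Derivation:
Round 1 (k=16): L=252 R=114
Round 2 (k=10): L=114 R=135
Round 3 (k=45): L=135 R=176
Round 4 (k=49): L=176 R=48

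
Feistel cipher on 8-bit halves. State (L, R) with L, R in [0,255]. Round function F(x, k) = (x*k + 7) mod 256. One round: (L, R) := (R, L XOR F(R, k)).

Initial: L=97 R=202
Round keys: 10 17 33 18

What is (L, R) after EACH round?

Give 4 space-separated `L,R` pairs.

Answer: 202,138 138,251 251,232 232,172

Derivation:
Round 1 (k=10): L=202 R=138
Round 2 (k=17): L=138 R=251
Round 3 (k=33): L=251 R=232
Round 4 (k=18): L=232 R=172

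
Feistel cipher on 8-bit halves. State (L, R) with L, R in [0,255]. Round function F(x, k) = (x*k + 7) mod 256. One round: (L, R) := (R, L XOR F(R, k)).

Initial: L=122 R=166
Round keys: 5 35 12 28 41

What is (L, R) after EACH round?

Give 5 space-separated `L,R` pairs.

Answer: 166,63 63,2 2,32 32,133 133,116

Derivation:
Round 1 (k=5): L=166 R=63
Round 2 (k=35): L=63 R=2
Round 3 (k=12): L=2 R=32
Round 4 (k=28): L=32 R=133
Round 5 (k=41): L=133 R=116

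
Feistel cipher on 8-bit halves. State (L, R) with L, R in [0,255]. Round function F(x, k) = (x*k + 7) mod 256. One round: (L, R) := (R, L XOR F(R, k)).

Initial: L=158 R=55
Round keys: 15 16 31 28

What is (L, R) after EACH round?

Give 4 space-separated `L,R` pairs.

Answer: 55,222 222,208 208,233 233,83

Derivation:
Round 1 (k=15): L=55 R=222
Round 2 (k=16): L=222 R=208
Round 3 (k=31): L=208 R=233
Round 4 (k=28): L=233 R=83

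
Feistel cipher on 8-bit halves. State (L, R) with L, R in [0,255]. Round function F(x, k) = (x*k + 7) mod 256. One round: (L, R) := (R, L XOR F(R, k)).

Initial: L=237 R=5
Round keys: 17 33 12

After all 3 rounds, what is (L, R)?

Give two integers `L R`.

Answer: 221 210

Derivation:
Round 1 (k=17): L=5 R=177
Round 2 (k=33): L=177 R=221
Round 3 (k=12): L=221 R=210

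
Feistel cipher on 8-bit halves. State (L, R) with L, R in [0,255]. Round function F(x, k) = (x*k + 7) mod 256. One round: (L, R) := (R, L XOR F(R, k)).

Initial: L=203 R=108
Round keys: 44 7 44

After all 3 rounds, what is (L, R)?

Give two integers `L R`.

Round 1 (k=44): L=108 R=92
Round 2 (k=7): L=92 R=231
Round 3 (k=44): L=231 R=231

Answer: 231 231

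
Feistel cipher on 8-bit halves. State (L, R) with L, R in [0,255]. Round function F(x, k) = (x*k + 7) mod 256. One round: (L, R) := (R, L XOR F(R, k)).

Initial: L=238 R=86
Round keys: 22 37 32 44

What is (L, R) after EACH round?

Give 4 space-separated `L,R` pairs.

Round 1 (k=22): L=86 R=133
Round 2 (k=37): L=133 R=22
Round 3 (k=32): L=22 R=66
Round 4 (k=44): L=66 R=73

Answer: 86,133 133,22 22,66 66,73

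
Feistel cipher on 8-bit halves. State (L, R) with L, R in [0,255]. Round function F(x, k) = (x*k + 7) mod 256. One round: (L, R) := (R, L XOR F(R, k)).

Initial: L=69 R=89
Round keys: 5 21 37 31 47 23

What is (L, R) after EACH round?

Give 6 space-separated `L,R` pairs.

Round 1 (k=5): L=89 R=129
Round 2 (k=21): L=129 R=197
Round 3 (k=37): L=197 R=1
Round 4 (k=31): L=1 R=227
Round 5 (k=47): L=227 R=181
Round 6 (k=23): L=181 R=169

Answer: 89,129 129,197 197,1 1,227 227,181 181,169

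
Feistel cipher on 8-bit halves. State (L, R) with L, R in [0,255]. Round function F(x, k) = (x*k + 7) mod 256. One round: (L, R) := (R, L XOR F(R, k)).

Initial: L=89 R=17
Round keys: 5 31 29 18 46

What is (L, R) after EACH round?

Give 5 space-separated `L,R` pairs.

Answer: 17,5 5,179 179,75 75,254 254,224

Derivation:
Round 1 (k=5): L=17 R=5
Round 2 (k=31): L=5 R=179
Round 3 (k=29): L=179 R=75
Round 4 (k=18): L=75 R=254
Round 5 (k=46): L=254 R=224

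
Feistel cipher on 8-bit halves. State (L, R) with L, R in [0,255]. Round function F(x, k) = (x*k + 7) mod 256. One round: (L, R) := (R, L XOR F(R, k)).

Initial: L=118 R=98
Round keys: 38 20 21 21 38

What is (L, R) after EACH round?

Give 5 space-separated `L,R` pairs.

Answer: 98,229 229,137 137,161 161,181 181,68

Derivation:
Round 1 (k=38): L=98 R=229
Round 2 (k=20): L=229 R=137
Round 3 (k=21): L=137 R=161
Round 4 (k=21): L=161 R=181
Round 5 (k=38): L=181 R=68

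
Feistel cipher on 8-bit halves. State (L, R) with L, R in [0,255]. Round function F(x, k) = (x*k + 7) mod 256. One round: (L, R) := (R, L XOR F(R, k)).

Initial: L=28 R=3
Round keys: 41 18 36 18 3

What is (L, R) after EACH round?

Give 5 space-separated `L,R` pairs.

Round 1 (k=41): L=3 R=158
Round 2 (k=18): L=158 R=32
Round 3 (k=36): L=32 R=25
Round 4 (k=18): L=25 R=233
Round 5 (k=3): L=233 R=219

Answer: 3,158 158,32 32,25 25,233 233,219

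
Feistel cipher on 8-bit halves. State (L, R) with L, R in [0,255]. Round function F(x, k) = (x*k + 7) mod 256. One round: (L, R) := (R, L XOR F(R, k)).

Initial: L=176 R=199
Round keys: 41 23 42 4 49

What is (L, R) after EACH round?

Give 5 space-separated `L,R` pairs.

Answer: 199,86 86,6 6,85 85,93 93,129

Derivation:
Round 1 (k=41): L=199 R=86
Round 2 (k=23): L=86 R=6
Round 3 (k=42): L=6 R=85
Round 4 (k=4): L=85 R=93
Round 5 (k=49): L=93 R=129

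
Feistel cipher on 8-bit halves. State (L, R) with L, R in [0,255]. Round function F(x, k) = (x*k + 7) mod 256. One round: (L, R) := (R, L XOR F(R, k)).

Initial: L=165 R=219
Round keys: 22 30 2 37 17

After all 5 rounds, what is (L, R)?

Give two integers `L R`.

Round 1 (k=22): L=219 R=124
Round 2 (k=30): L=124 R=84
Round 3 (k=2): L=84 R=211
Round 4 (k=37): L=211 R=210
Round 5 (k=17): L=210 R=42

Answer: 210 42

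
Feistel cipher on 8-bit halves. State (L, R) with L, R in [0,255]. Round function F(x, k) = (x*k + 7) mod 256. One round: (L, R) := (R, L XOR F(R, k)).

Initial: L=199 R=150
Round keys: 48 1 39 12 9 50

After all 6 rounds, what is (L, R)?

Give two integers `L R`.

Round 1 (k=48): L=150 R=224
Round 2 (k=1): L=224 R=113
Round 3 (k=39): L=113 R=222
Round 4 (k=12): L=222 R=30
Round 5 (k=9): L=30 R=203
Round 6 (k=50): L=203 R=179

Answer: 203 179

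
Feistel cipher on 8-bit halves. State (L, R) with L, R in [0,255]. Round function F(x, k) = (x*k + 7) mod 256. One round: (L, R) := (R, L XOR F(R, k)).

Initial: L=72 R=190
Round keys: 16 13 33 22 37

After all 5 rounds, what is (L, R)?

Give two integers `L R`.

Round 1 (k=16): L=190 R=175
Round 2 (k=13): L=175 R=84
Round 3 (k=33): L=84 R=116
Round 4 (k=22): L=116 R=171
Round 5 (k=37): L=171 R=202

Answer: 171 202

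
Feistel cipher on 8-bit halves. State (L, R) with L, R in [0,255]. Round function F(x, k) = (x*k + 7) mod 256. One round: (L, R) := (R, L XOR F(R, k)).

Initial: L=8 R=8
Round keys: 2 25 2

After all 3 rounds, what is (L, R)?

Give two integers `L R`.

Round 1 (k=2): L=8 R=31
Round 2 (k=25): L=31 R=6
Round 3 (k=2): L=6 R=12

Answer: 6 12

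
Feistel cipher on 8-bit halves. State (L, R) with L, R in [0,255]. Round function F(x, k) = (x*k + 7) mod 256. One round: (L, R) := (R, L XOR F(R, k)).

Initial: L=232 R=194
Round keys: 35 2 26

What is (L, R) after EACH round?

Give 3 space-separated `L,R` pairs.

Round 1 (k=35): L=194 R=101
Round 2 (k=2): L=101 R=19
Round 3 (k=26): L=19 R=144

Answer: 194,101 101,19 19,144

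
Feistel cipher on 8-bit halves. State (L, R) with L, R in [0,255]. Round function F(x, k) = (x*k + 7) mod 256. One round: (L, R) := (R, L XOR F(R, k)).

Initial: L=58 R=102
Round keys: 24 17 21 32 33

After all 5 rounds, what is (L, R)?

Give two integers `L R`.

Answer: 101 48

Derivation:
Round 1 (k=24): L=102 R=173
Round 2 (k=17): L=173 R=226
Round 3 (k=21): L=226 R=60
Round 4 (k=32): L=60 R=101
Round 5 (k=33): L=101 R=48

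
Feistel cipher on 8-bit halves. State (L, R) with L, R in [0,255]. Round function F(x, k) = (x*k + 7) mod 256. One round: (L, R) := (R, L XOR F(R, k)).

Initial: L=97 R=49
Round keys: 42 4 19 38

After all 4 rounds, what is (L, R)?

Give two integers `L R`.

Round 1 (k=42): L=49 R=112
Round 2 (k=4): L=112 R=246
Round 3 (k=19): L=246 R=57
Round 4 (k=38): L=57 R=139

Answer: 57 139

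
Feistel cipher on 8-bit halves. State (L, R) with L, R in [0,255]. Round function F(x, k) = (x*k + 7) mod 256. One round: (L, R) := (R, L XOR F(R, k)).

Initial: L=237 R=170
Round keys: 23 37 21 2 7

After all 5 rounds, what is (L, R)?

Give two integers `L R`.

Round 1 (k=23): L=170 R=160
Round 2 (k=37): L=160 R=141
Round 3 (k=21): L=141 R=56
Round 4 (k=2): L=56 R=250
Round 5 (k=7): L=250 R=229

Answer: 250 229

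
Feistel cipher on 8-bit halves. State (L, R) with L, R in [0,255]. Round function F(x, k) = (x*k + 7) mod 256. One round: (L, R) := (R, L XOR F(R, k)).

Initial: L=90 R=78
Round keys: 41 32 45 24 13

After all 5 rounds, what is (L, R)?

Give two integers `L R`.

Answer: 230 214

Derivation:
Round 1 (k=41): L=78 R=223
Round 2 (k=32): L=223 R=169
Round 3 (k=45): L=169 R=99
Round 4 (k=24): L=99 R=230
Round 5 (k=13): L=230 R=214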